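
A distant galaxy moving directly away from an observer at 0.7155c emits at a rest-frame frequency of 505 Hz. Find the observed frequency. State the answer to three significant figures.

Relativistic Doppler (source moving away): f_obs = f_src · √((1−β)/(1+β)).
With β = 0.7155: factor = √(0.2845/1.7155) = 0.40724.
f_obs = 505 × 0.40724 = 206 Hz.

206 Hz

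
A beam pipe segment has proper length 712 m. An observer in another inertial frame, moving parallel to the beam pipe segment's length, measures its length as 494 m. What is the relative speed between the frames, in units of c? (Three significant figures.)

Length contraction gives γ = L₀/L = 712/494 = 1.4413.
β = √(1 − 1/γ²) = √0.518616 = 0.720.

0.720c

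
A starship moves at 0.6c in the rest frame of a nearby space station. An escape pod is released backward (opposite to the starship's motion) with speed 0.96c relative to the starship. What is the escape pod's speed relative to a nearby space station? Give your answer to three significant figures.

Relativistic velocity addition: u = (u' + v)/(1 + u'v/c²), with u' = −0.96c and v = 0.6c.
Numerator: −0.96 + 0.6 = −0.36. Denominator: 1 + (−0.96)(0.6) = 0.424.
u = −0.36/0.424 = −0.84906, so the speed is 0.849c.

0.849c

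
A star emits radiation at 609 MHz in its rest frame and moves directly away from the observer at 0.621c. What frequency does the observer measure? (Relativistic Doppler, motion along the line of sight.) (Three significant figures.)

294 MHz

Relativistic Doppler (source moving away): f_obs = f_src · √((1−β)/(1+β)).
With β = 0.621: factor = √(0.379/1.621) = 0.48354.
f_obs = 609 × 0.48354 = 294 MHz.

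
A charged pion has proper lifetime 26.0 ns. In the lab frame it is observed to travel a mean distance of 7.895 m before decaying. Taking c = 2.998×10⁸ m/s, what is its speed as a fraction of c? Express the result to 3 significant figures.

Lab distance = (lab lifetime)·v = γτ·βc, so βγ = d/(cτ) = 7.895/(2.998×10⁸ × 2.600×10^-8) = 1.0129.
With βγ = 1.0129: γ² = 1 + (βγ)² = 2.02597, and β = (βγ)/γ = 1.0129/1.42337 = 0.712.

0.712c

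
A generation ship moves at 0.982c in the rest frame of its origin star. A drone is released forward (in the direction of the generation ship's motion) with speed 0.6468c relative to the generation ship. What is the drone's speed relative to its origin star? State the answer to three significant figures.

In units of c, u = (u' + v)/(1 + u'v) with u' = 0.6468 and v = 0.982.
Numerator: 0.6468 + 0.982 = 1.6288. Denominator: 1 + (0.6468)(0.982) = 1.6351576.
u = 1.6288/1.6351576 = 0.99611, so the speed is 0.996c.

0.996c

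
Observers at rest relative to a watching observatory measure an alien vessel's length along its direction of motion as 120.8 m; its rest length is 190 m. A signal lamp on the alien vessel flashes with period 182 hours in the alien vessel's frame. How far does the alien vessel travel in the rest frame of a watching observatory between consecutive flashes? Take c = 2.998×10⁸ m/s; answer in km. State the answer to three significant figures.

From L = L₀/γ: γ = 190/120.8 = 1.57285.
β = √(1 − 1/γ²) = 0.77186. Lab-frame period = γτ = 1.57285×182 hours = 286.26 hours. Distance = βc × γτ = 0.77186 × 2.998×10⁸ m/s × 1030536 s = 2.3847×10^14 m = 2.38×10^11 km.

2.38×10^11 km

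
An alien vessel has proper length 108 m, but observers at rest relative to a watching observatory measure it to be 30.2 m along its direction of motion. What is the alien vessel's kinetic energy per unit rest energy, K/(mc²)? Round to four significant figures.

2.576

γ = L₀/L = 108/30.2 = 3.57616.
Since K = (γ−1)mc², K/(mc²) = 3.57616 − 1 = 2.576.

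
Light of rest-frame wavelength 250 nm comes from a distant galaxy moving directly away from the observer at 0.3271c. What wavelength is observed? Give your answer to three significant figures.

Relativistic Doppler for wavelength: λ_obs = λ_src · √((1+β)/(1−β)).
With β = 0.3271: factor = √(1.3271/0.6729) = 1.4044.
λ_obs = 250 × 1.4044 = 351 nm.

351 nm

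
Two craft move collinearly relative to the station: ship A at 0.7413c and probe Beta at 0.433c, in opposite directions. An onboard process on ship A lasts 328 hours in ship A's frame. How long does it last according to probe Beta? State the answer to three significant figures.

Transform ship A's velocity into probe Beta's frame: (0.7413 + 0.433)/(1 + 0.7413·0.433) = 1.1743/1.3209829, so the relative speed is 0.88896c.
γ for this relative speed: γ = 1/√(1 − 0.79025) = 2.1835.
The clock on ship A records proper time, so probe Beta measures Δt = γΔτ = 2.1835 × 328 = 716 hours.

716 hours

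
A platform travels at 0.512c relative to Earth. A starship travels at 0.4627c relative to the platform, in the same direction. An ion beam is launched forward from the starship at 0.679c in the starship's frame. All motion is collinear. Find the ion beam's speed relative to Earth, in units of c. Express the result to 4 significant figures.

0.9557c

First combine the ion beam and starship (S''→S'): u₁ = (0.679 + 0.4627)/(1 + 0.679×0.4627) = 1.1417/1.3141733 = 0.86876.
Then combine with the platform (S'→S): u = (0.86876 + 0.512)/(1 + 0.86876×0.512) = 1.38076/1.44480512 = 0.95567.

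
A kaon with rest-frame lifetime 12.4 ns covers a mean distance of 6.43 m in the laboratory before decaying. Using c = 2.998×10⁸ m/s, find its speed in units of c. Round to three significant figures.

Let x = d/(cτ) = 6.430 m / (2.998×10⁸ m/s × 1.240×10^-8 s) = 1.7296. Since d = βγcτ, x = βγ = β/√(1−β²).
Solving: β² = x²/(1+x²) = 2.99152/3.99152 = 0.749469, so β = 0.866.

0.866c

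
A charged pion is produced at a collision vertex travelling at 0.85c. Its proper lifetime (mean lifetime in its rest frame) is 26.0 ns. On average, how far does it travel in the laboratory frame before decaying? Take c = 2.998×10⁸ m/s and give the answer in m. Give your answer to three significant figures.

Lorentz factor: γ = (1 − 0.7225)^(−1/2) = 1.8983.
Lab-frame lifetime: Δt = γτ = 1.8983 × 26.0 ns = 49.356 ns.
Distance: d = vΔt = 0.85 × 2.998×10⁸ m/s × 4.9356×10^-8 s = 12.6 m.

12.6 m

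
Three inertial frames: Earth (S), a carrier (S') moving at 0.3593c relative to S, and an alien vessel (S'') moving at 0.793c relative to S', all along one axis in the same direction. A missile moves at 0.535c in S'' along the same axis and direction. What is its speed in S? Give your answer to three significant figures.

Apply u = (u'+v)/(1+u'v) twice. Missile in the carrier frame: (0.535+0.793)/(1+0.535·0.793) = 1.328/1.424255 = 0.93242c.
That velocity, transformed to the rest frame of Earth: (0.93242+0.3593)/(1+0.93242·0.3593) = 1.29172/1.335018506 = 0.96757c.

0.968c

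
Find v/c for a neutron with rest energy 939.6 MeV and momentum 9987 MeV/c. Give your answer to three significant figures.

pc/(mc²) = 9987/939.6 = 10.629 = βγ = β/√(1−β²).
So β² = x²/(1 + x²) with x = 10.629: x² = 112.976, β² = 112.976/113.976 = 0.991226, β = 0.996.

0.996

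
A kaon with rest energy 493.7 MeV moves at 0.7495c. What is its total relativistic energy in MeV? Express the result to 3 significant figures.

γ = 1/√(1 − β²) = 1/√(1 − 0.56175025) = 1/√0.43824975 = 1/0.662004 = 1.5106.
Total energy: E = γmc² = 1.5106 × 493.7 MeV = 746 MeV.

746 MeV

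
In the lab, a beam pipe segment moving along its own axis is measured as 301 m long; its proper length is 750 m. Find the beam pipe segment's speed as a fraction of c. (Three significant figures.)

0.916c

Length contraction gives γ = L₀/L = 750/301 = 2.4917.
β = √(1 − 1/γ²) = √0.838932 = 0.916.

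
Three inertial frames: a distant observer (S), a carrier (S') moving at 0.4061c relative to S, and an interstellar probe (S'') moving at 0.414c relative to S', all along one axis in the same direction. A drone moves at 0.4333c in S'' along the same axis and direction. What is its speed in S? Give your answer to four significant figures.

Apply u = (u'+v)/(1+u'v) twice. Drone in the carrier frame: (0.4333+0.414)/(1+0.4333·0.414) = 0.8473/1.1793862 = 0.71842c.
That velocity, transformed to the rest frame of a distant observer: (0.71842+0.4061)/(1+0.71842·0.4061) = 1.12452/1.291750362 = 0.87054c.

0.8705c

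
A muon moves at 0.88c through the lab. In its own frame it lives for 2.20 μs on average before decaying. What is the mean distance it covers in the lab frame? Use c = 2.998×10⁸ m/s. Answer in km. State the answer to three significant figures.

Lorentz factor: γ = (1 − 0.7744)^(−1/2) = 2.1054.
Lab-frame lifetime: Δt = γτ = 2.1054 × 2.20 μs = 4.6319 μs.
Distance: d = vΔt = 0.88 × 2.998×10⁸ m/s × 4.6319×10^-6 s = 1220 m = 1.22 km.

1.22 km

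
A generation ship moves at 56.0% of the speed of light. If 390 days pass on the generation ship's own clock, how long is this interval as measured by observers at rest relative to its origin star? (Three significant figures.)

γ = 1/√(1 − β²) = 1/√(1 − 0.3136) = 1/√0.6864 = 1/0.828493 = 1.207.
Time dilation: Δt = γ·Δτ = 1.207 × 390 = 471 days.

471 days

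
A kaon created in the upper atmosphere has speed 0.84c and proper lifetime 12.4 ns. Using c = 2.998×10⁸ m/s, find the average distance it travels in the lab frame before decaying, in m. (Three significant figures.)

5.76 m

γ = 1/√(1 − β²) = 1/√(1 − 0.7056) = 1/√0.2944 = 1/0.542586 = 1.843.
Lab-frame lifetime: Δt = γτ = 1.843 × 12.4 ns = 22.853 ns.
Distance: d = vΔt = 0.84 × 2.998×10⁸ m/s × 2.2853×10^-8 s = 5.76 m.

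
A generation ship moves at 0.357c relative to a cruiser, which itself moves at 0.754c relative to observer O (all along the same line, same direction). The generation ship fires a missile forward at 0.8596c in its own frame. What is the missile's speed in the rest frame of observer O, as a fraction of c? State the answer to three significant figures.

Apply u = (u'+v)/(1+u'v) twice. Missile in the cruiser frame: (0.8596+0.357)/(1+0.8596·0.357) = 1.2166/1.3068772 = 0.93092c.
That velocity, transformed to the rest frame of observer O: (0.93092+0.754)/(1+0.93092·0.754) = 1.68492/1.70191368 = 0.99001c.

0.990c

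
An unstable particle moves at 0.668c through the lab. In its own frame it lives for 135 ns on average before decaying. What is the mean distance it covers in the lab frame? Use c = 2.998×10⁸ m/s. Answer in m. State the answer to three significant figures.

36.3 m

With β = 0.668, γ = 1/√(1 − 0.668²) = 1/√0.553776 = 1.3438.
Lab-frame lifetime: Δt = γτ = 1.3438 × 135 ns = 181.41 ns.
Distance: d = vΔt = 0.668 × 2.998×10⁸ m/s × 1.8141×10^-7 s = 36.3 m.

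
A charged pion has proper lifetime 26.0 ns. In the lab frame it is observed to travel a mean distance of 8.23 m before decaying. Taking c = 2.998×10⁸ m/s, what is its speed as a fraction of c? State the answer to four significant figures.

0.7260c

Let x = d/(cτ) = 8.230 m / (2.998×10⁸ m/s × 2.600×10^-8 s) = 1.0558. Since d = βγcτ, x = βγ = β/√(1−β²).
Solving: β² = x²/(1+x²) = 1.11471/2.11471 = 0.527122, so β = 0.7260.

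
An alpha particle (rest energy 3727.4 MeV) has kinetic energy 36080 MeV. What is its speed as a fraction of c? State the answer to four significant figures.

0.9956c

K = (γ−1)mc², so γ = 1 + 36080/3727.4 = 10.68.
Then v/c = √(1 − γ⁻²) = √(1 − 0.00876713) = √0.99123287 = 0.9956.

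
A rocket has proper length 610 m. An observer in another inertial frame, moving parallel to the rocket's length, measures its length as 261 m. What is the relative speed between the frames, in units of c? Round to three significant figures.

0.904c

Length contraction gives γ = L₀/L = 610/261 = 2.3372.
β = √(1 − 1/γ²) = √0.816934 = 0.904.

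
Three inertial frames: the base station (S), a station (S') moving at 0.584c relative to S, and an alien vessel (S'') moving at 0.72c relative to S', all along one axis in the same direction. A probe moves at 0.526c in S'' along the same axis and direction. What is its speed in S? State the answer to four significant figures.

First combine the probe and alien vessel (S''→S'): u₁ = (0.526 + 0.72)/(1 + 0.526×0.72) = 1.246/1.37872 = 0.90374.
Then combine with the station (S'→S): u = (0.90374 + 0.584)/(1 + 0.90374×0.584) = 1.48774/1.52778416 = 0.97379.

0.9738c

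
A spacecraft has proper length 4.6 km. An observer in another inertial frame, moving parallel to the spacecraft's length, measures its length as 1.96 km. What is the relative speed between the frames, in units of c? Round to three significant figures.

0.905c

Length contraction gives γ = L₀/L = 4.6/1.96 = 2.3469.
β = √(1 − 1/γ²) = √0.818444 = 0.905.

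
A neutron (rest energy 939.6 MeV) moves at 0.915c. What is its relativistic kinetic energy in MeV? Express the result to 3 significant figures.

With β = 0.915, γ = 1/√(1 − 0.915²) = 1/√0.162775 = 2.4786.
Kinetic energy: K = (γ − 1)mc² = (2.4786 − 1) × 939.6 MeV = 1.4786 × 939.6 = 1390 MeV.

1390 MeV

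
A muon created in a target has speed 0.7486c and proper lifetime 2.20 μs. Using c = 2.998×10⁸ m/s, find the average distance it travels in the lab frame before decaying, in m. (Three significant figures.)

745 m

Lorentz factor: γ = (1 − 0.56040196)^(−1/2) = 1.5082.
Lab-frame lifetime: Δt = γτ = 1.5082 × 2.20 μs = 3.318 μs.
Distance: d = vΔt = 0.7486 × 2.998×10⁸ m/s × 3.3180×10^-6 s = 745 m.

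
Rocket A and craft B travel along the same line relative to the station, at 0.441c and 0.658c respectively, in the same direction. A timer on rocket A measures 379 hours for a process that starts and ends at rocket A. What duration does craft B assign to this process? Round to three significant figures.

398 hours

Speed of rocket A in craft B's frame: u = (v_A − v_B)/(1 − v_A v_B/c²) = (0.441 − 0.658)/(1 − 0.441×0.658) = −0.217/0.709822 = −0.30571; |u| = 0.30571c.
γ for this relative speed: γ = 1/√(1 − 0.0934586) = 1.0503.
The clock on rocket A records proper time, so craft B measures Δt = γΔτ = 1.0503 × 379 = 398 hours.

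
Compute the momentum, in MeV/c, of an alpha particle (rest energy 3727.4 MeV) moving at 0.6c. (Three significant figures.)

With β = 0.6, γ = 1/√(1 − 0.6²) = 1/√0.64 = 1.25.
Momentum: p = γβ·mc = 1.25 × 0.6 × 3727.4 MeV/c = 2800 MeV/c.

2800 MeV/c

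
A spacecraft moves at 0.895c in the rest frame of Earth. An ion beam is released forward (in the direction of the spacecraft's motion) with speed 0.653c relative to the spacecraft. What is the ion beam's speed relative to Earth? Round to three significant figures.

In units of c, u = (u' + v)/(1 + u'v) with u' = 0.653 and v = 0.895.
Numerator: 0.653 + 0.895 = 1.548. Denominator: 1 + (0.653)(0.895) = 1.584435.
u = 1.548/1.584435 = 0.977, so the speed is 0.977c.

0.977c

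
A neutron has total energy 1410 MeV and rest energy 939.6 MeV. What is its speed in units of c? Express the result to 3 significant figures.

γ = E/(mc²) = 1410/939.6 = 1.5006.
β = √(1 − 1/γ²) = √(1 − 0.444089) = √0.555911 = 0.746.

0.746c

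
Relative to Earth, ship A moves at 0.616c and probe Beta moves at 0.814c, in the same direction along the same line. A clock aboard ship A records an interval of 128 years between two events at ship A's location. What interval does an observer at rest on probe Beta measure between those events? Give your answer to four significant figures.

139.5 years

The velocity of ship A relative to probe Beta is (0.616 − 0.814)c / (1 − 0.616×0.814) = −0.39713c; relative speed 0.39713c.
At |u| = 0.39713c, γ = (1 − 0.157712)^(−1/2) = 1.0896.
Ship A's interval is proper; time dilation gives Δt_B = γΔτ = 1.0896 × 128 years = 139.5 years.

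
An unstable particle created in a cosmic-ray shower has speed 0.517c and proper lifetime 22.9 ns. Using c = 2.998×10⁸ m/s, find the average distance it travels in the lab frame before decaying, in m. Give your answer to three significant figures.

4.15 m

β² = 0.267289, so γ = 1/√0.732711 = 1.1682.
Lab-frame lifetime: Δt = γτ = 1.1682 × 22.9 ns = 26.752 ns.
Distance: d = vΔt = 0.517 × 2.998×10⁸ m/s × 2.6752×10^-8 s = 4.15 m.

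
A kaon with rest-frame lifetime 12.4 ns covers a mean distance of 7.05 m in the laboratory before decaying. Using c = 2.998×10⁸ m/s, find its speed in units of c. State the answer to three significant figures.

0.885c

Let x = d/(cτ) = 7.050 m / (2.998×10⁸ m/s × 1.240×10^-8 s) = 1.8964. Since d = βγcτ, x = βγ = β/√(1−β²).
Solving: β² = x²/(1+x²) = 3.59633/4.59633 = 0.782435, so β = 0.885.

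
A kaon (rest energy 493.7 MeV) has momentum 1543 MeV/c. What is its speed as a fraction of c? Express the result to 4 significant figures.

0.9524c

βγ = pc/(mc²) = 1543/493.7 = 3.1254.
Since γ² = 1 + (βγ)² = 10.76813, γ = √10.76813 = 3.28148, and β = (βγ)/γ = 3.1254/3.28148 = 0.9524.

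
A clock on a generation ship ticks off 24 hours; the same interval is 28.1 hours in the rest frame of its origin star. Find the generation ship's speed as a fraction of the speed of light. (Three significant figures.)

γ = Δt/Δτ = 28.1/24 = 1.1708.
β = √(1 − 1/γ²) = √(1 − 0.729516) = √0.270484 = 0.520.

0.520c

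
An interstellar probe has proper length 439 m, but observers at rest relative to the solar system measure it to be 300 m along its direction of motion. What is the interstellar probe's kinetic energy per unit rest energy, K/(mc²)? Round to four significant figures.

γ = L₀/L = 439/300 = 1.46333.
Since K = (γ−1)mc², K/(mc²) = 1.46333 − 1 = 0.4633.

0.4633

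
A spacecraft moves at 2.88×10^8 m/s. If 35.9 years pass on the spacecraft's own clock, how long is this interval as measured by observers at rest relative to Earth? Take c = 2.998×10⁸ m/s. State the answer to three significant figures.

129 years

β = v/c = (2.88×10^8 m/s)/(2.998×10⁸ m/s) = 0.96064.
γ = 1/√(1 − β²) = 1/√(1 − 0.9228292096) = 1/√0.0771707904 = 1/0.277796 = 3.5998.
Time dilation: Δt = γ·Δτ = 3.5998 × 35.9 = 129 years.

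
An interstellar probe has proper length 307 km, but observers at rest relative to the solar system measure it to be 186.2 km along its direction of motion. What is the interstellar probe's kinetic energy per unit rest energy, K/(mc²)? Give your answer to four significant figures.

From L = L₀/γ: γ = 307/186.2 = 1.64876.
Since K = (γ−1)mc², K/(mc²) = 1.64876 − 1 = 0.6488.

0.6488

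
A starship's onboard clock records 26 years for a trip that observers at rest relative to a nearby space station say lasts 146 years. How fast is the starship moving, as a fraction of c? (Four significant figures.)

0.9840c

γ = Δt/Δτ = 146/26 = 5.6154.
β = √(1 − 1/γ²) = √(1 − 0.0317131) = √0.9682869 = 0.9840.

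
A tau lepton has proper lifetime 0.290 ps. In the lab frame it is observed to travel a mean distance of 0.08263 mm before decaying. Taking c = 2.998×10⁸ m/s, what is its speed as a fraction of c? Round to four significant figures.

0.6889c

d = βγcτ ⇒ βγ = d/(cτ) = 8.263×10^-5 m / (8.6942×10^-5 m) = 0.9504.
β = (βγ)/√(1+(βγ)²) = 0.9504/√1.90326 = 0.6889.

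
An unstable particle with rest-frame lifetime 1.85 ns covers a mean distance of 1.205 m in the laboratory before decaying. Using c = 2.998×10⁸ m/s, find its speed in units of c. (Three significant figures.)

0.908c

d = βγcτ ⇒ βγ = d/(cτ) = 1.205 m / (0.55463 m) = 2.1726.
β = (βγ)/√(1+(βγ)²) = 2.1726/√5.72019 = 0.908.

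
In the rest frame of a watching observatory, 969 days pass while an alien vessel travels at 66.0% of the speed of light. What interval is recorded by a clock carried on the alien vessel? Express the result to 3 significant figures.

γ = 1/√(1 − β²) = 1/√(1 − 0.4356) = 1/√0.5644 = 1/0.751266 = 1.3311.
The alien vessel's clock runs slow as seen from a watching observatory, so Δτ = Δt/γ = 969/1.3311 = 728 days.

728 days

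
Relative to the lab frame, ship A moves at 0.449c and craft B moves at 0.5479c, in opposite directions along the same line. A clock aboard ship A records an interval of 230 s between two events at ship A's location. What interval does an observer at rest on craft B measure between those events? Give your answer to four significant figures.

Speed of ship A in craft B's frame: u = (v_A + v_B)/(1 + v_A v_B/c²) = (0.449 + 0.5479)/(1 + 0.449×0.5479) = 0.9969/1.2460071 = 0.80008; |u| = 0.80008c.
At |u| = 0.80008c, γ = (1 − 0.640128)^(−1/2) = 1.667.
The clock on ship A records proper time, so craft B measures Δt = γΔτ = 1.667 × 230 = 383.4 s.

383.4 s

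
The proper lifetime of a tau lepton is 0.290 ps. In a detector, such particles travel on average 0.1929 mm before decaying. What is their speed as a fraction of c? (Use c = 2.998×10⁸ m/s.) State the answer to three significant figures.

0.912c

Lab distance = (lab lifetime)·v = γτ·βc, so βγ = d/(cτ) = 1.929×10^-4/(2.998×10⁸ × 2.900×10^-13) = 2.2187.
With βγ = 2.2187: γ² = 1 + (βγ)² = 5.92263, and β = (βγ)/γ = 2.2187/2.43365 = 0.912.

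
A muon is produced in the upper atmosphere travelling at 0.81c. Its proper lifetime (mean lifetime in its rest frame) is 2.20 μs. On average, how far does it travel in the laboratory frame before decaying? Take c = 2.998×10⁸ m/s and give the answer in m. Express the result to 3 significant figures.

γ = 1/√(1 − β²) = 1/√(1 − 0.6561) = 1/√0.3439 = 1/0.58643 = 1.7052.
Lab-frame lifetime: Δt = γτ = 1.7052 × 2.20 μs = 3.7514 μs.
Distance: d = vΔt = 0.81 × 2.998×10⁸ m/s × 3.7514×10^-6 s = 911 m.

911 m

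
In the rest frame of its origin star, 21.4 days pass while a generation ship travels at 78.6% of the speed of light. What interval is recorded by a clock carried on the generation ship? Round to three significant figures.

13.2 days

With β = 0.786, γ = 1/√(1 − 0.786²) = 1/√0.382204 = 1.6175.
The moving clock records proper time: Δτ = Δt/γ = 21.4/1.6175 = 13.2 days.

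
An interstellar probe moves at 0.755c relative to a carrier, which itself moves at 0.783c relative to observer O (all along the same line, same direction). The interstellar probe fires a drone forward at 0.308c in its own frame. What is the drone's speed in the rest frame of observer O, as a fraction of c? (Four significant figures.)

0.9822c

First combine the drone and interstellar probe (S''→S'): u₁ = (0.308 + 0.755)/(1 + 0.308×0.755) = 1.063/1.23254 = 0.86245.
Then combine with the carrier (S'→S): u = (0.86245 + 0.783)/(1 + 0.86245×0.783) = 1.64545/1.67529835 = 0.98218.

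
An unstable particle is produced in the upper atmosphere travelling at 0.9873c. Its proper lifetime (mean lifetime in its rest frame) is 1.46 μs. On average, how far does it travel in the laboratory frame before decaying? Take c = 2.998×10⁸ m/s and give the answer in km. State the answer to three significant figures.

2.72 km

Lorentz factor: γ = (1 − 0.97476129)^(−1/2) = 6.2946.
Lab-frame lifetime: Δt = γτ = 6.2946 × 1.46 μs = 9.1901 μs.
Distance: d = vΔt = 0.9873 × 2.998×10⁸ m/s × 9.1901×10^-6 s = 2720 m = 2.72 km.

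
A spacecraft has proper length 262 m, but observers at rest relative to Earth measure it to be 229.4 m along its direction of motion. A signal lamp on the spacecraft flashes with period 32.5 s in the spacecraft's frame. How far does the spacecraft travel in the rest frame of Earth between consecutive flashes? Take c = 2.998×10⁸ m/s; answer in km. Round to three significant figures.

Length contraction gives γ = L₀/L = 262/229.4 = 1.14211.
β = √(1 − 1/γ²) = 0.48309. Lab-frame period = γτ = 1.14211×32.5 s = 37.119 s. Distance = βc × γτ = 0.48309 × 2.998×10⁸ m/s × 37.119 s = 5.3760×10^9 m = 5.38×10^6 km.

5.38×10^6 km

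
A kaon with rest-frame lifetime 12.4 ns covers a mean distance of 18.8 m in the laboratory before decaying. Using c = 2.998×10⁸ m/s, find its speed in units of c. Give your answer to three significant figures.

0.981c

Lab distance = (lab lifetime)·v = γτ·βc, so βγ = d/(cτ) = 18.80/(2.998×10⁸ × 1.240×10^-8) = 5.0571.
With βγ = 5.0571: γ² = 1 + (βγ)² = 26.5743, and β = (βγ)/γ = 5.0571/5.15503 = 0.981.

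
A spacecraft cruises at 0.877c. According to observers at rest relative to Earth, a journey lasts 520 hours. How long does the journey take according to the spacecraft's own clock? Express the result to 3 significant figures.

250 hours

β² = 0.769129, so γ = 1/√0.230871 = 2.0812.
The moving clock records proper time: Δτ = Δt/γ = 520/2.0812 = 250 hours.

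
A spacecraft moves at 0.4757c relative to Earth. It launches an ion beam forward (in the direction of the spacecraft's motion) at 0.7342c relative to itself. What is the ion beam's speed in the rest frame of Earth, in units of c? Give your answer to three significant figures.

In units of c, u = (u' + v)/(1 + u'v) with u' = 0.7342 and v = 0.4757.
Numerator: 0.7342 + 0.4757 = 1.2099. Denominator: 1 + (0.7342)(0.4757) = 1.34925894.
u = 1.2099/1.34925894 = 0.89671, so the speed is 0.897c.

0.897c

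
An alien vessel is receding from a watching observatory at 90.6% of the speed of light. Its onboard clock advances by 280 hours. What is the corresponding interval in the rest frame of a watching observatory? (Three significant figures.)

662 hours

β² = 0.820836, so γ = 1/√0.179164 = 2.3625.
Time dilation: Δt = γ·Δτ = 2.3625 × 280 = 662 hours.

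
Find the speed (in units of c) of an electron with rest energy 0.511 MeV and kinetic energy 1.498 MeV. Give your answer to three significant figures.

γ = 1 + K/(mc²) = 1 + 1.498/0.511 = 3.9315.
β = √(1 − 1/γ²) = √(1 − 0.0646969) = √0.9353031 = 0.967.

0.967c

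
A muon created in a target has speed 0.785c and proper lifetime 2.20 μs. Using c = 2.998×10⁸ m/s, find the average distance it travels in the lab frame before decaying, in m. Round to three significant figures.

γ = 1/√(1 − β²) = 1/√(1 − 0.616225) = 1/√0.383775 = 1/0.619496 = 1.6142.
Lab-frame lifetime: Δt = γτ = 1.6142 × 2.20 μs = 3.5512 μs.
Distance: d = vΔt = 0.785 × 2.998×10⁸ m/s × 3.5512×10^-6 s = 836 m.

836 m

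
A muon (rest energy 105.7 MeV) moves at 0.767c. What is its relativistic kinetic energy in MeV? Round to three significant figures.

Lorentz factor: γ = (1 − 0.588289)^(−1/2) = 1.55849.
Kinetic energy: K = (γ − 1)mc² = (1.55849 − 1) × 105.7 MeV = 0.55849 × 105.7 = 59.0 MeV.

59.0 MeV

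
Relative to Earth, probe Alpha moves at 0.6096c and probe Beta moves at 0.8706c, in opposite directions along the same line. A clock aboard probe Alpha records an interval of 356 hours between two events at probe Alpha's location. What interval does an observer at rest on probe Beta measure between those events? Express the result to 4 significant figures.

1397 hours

The velocity of probe Alpha relative to probe Beta is (0.6096 + 0.8706)c / (1 + 0.6096×0.8706) = 0.967c; relative speed 0.967c.
γ for this relative speed: γ = 1/√(1 − 0.935089) = 3.925.
Probe Alpha's interval is proper; time dilation gives Δt_B = γΔτ = 3.925 × 356 hours = 1397 hours.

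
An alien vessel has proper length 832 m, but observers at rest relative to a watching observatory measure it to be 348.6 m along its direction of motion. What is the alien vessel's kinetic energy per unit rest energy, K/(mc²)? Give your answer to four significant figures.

From L = L₀/γ: γ = 832/348.6 = 2.38669.
Since K = (γ−1)mc², K/(mc²) = 2.38669 − 1 = 1.387.

1.387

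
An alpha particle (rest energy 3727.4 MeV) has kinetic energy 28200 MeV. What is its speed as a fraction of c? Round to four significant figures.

0.9932c

γ = 1 + K/(mc²) = 1 + 28200/3727.4 = 8.5656.
β = √(1 − 1/γ²) = √(1 − 0.0136296) = √0.9863704 = 0.9932.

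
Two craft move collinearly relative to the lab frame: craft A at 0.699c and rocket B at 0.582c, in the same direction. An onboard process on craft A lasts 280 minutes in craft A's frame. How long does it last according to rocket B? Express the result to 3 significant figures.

Speed of craft A in rocket B's frame: u = (v_A − v_B)/(1 − v_A v_B/c²) = (0.699 − 0.582)/(1 − 0.699×0.582) = 0.117/0.593182 = 0.19724; |u| = 0.19724c.
At |u| = 0.19724c, γ = (1 − 0.0389036)^(−1/2) = 1.02.
The clock on craft A records proper time, so rocket B measures Δt = γΔτ = 1.02 × 280 = 286 minutes.

286 minutes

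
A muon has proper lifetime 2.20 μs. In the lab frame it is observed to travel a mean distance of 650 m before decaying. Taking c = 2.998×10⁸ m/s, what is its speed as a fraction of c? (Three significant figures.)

0.702c

d = βγcτ ⇒ βγ = d/(cτ) = 650.0 m / (659.56 m) = 0.98551.
β = (βγ)/√(1+(βγ)²) = 0.98551/√1.97123 = 0.702.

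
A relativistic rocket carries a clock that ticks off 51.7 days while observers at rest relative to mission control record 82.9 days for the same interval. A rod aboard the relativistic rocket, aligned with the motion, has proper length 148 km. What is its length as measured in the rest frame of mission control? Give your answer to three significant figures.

92.3 km

The time-dilation ratio gives γ = 82.9/51.7 = 1.60348.
The rod contracts by the same γ: 148 km / 1.60348 = 92.3 km.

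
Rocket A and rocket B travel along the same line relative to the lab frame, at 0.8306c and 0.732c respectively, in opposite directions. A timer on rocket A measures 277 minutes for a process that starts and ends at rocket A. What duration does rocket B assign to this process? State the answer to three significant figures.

The velocity of rocket A relative to rocket B is (0.8306 + 0.732)c / (1 + 0.8306×0.732) = 0.97177c; relative speed 0.97177c.
At |u| = 0.97177c, γ = (1 − 0.944337)^(−1/2) = 4.2385.
Rocket A's interval is proper; time dilation gives Δt_B = γΔτ = 4.2385 × 277 minutes = 1170 minutes.

1170 minutes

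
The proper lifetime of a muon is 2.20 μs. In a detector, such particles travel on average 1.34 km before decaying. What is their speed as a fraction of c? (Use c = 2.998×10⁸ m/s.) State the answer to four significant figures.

Lab distance = (lab lifetime)·v = γτ·βc, so βγ = d/(cτ) = 1340/(2.998×10⁸ × 2.200×10^-6) = 2.0317.
With βγ = 2.0317: γ² = 1 + (βγ)² = 5.1278, and β = (βγ)/γ = 2.0317/2.26446 = 0.8972.

0.8972c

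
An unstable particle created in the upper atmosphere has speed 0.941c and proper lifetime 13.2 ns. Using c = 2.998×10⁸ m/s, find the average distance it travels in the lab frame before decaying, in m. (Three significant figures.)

With β = 0.941, γ = 1/√(1 − 0.941²) = 1/√0.114519 = 2.955.
Lab-frame lifetime: Δt = γτ = 2.955 × 13.2 ns = 39.006 ns.
Distance: d = vΔt = 0.941 × 2.998×10⁸ m/s × 3.9006×10^-8 s = 11.0 m.

11.0 m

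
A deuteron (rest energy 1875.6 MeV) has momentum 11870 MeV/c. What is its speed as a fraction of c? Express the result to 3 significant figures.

βγ = pc/(mc²) = 11870/1875.6 = 6.3286.
Since γ² = 1 + (βγ)² = 41.0512, γ = √41.0512 = 6.40712, and β = (βγ)/γ = 6.3286/6.40712 = 0.988.

0.988c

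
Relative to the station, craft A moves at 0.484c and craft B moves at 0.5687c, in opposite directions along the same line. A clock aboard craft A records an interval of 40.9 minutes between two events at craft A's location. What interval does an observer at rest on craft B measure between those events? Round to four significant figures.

72.46 minutes

The velocity of craft A relative to craft B is (0.484 + 0.5687)c / (1 + 0.484×0.5687) = 0.82548c; relative speed 0.82548c.
At |u| = 0.82548c, γ = (1 − 0.681417)^(−1/2) = 1.7717.
The clock on craft A records proper time, so craft B measures Δt = γΔτ = 1.7717 × 40.9 = 72.46 minutes.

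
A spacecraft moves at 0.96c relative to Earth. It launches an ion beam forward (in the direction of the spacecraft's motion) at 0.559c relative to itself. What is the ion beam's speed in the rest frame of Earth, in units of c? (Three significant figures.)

Relativistic velocity addition: u = (u' + v)/(1 + u'v/c²), with u' = 0.559c and v = 0.96c.
Numerator: 0.559 + 0.96 = 1.519. Denominator: 1 + (0.559)(0.96) = 1.53664.
u = 1.519/1.53664 = 0.98852, so the speed is 0.989c.

0.989c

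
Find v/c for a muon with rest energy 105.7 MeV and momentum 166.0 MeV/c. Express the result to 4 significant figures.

0.8435

βγ = pc/(mc²) = 166.0/105.7 = 1.5705.
Since γ² = 1 + (βγ)² = 3.46647, γ = √3.46647 = 1.86185, and β = (βγ)/γ = 1.5705/1.86185 = 0.8435.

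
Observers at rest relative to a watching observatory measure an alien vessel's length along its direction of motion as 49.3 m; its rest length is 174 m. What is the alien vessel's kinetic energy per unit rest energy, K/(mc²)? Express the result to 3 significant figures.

2.53

From L = L₀/γ: γ = 174/49.3 = 3.52941.
Since K = (γ−1)mc², K/(mc²) = 3.52941 − 1 = 2.53.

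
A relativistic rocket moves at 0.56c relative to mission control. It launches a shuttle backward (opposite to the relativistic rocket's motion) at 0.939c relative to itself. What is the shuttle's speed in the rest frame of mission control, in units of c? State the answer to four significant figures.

Relativistic velocity addition: u = (u' + v)/(1 + u'v/c²), with u' = −0.939c and v = 0.56c.
Numerator: −0.939 + 0.56 = −0.379. Denominator: 1 + (−0.939)(0.56) = 0.47416.
u = −0.379/0.47416 = −0.79931, so the speed is 0.7993c.

0.7993c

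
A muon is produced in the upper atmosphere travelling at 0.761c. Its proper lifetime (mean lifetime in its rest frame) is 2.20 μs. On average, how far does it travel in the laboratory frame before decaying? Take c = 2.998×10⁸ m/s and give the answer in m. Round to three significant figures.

β² = 0.579121, so γ = 1/√0.420879 = 1.5414.
Lab-frame lifetime: Δt = γτ = 1.5414 × 2.20 μs = 3.3911 μs.
Distance: d = vΔt = 0.761 × 2.998×10⁸ m/s × 3.3911×10^-6 s = 774 m.

774 m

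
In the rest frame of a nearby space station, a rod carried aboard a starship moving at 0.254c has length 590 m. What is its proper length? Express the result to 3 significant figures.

With β = 0.254, γ = 1/√(1 − 0.254²) = 1/√0.935484 = 1.0339.
Proper length: L₀ = γ·L = 1.0339 × 590 = 610 m.

610 m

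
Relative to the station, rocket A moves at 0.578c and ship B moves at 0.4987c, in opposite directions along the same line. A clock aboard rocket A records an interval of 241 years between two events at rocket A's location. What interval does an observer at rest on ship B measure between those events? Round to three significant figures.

The velocity of rocket A relative to ship B is (0.578 + 0.4987)c / (1 + 0.578×0.4987) = 0.83579c; relative speed 0.83579c.
At |u| = 0.83579c, γ = (1 − 0.698545)^(−1/2) = 1.8213.
The clock on rocket A records proper time, so ship B measures Δt = γΔτ = 1.8213 × 241 = 439 years.

439 years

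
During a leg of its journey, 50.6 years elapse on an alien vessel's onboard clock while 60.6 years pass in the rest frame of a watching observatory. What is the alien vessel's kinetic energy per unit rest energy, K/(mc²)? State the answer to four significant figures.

From Δt = γΔτ: γ = 60.6/50.6 = 1.19763.
K/(mc²) = γ − 1 = 1.19763 − 1 = 0.1976.

0.1976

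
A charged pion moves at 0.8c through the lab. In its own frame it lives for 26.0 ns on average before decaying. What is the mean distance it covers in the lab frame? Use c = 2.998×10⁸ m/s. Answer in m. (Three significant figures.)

10.4 m

With β = 0.8, γ = 1/√(1 − 0.8²) = 1/√0.36 = 1.6667.
Lab-frame lifetime: Δt = γτ = 1.6667 × 26.0 ns = 43.334 ns.
Distance: d = vΔt = 0.8 × 2.998×10⁸ m/s × 4.3334×10^-8 s = 10.4 m.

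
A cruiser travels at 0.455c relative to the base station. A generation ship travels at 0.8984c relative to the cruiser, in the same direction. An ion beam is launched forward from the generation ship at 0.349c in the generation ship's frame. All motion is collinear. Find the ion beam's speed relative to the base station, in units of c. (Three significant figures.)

0.981c

Apply u = (u'+v)/(1+u'v) twice. Ion beam in the cruiser frame: (0.349+0.8984)/(1+0.349·0.8984) = 1.2474/1.3135416 = 0.94965c.
That velocity, transformed to the rest frame of the base station: (0.94965+0.455)/(1+0.94965·0.455) = 1.40465/1.43209075 = 0.98084c.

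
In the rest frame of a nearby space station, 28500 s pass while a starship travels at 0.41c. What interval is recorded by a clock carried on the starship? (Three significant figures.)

26000 s

With β = 0.41, γ = 1/√(1 − 0.41²) = 1/√0.8319 = 1.0964.
The starship's clock runs slow as seen from a nearby space station, so Δτ = Δt/γ = 28500/1.0964 = 26000 s.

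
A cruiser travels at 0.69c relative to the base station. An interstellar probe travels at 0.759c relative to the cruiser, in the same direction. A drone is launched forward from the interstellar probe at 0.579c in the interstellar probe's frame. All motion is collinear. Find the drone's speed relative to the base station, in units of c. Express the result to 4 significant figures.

0.9867c

Compose velocities in two stages. Stage 1 (into S'): u₁ = (0.579+0.759)/(1+0.579×0.759) = 0.92951.
Stage 2 (into S): u = (0.92951+0.69)/(1+0.92951×0.69) = 0.98669, so the speed is 0.9867c.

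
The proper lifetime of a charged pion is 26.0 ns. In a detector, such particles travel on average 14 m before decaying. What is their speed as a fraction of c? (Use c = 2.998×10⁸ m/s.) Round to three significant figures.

0.874c

Let x = d/(cτ) = 14.00 m / (2.998×10⁸ m/s × 2.600×10^-8 s) = 1.7961. Since d = βγcτ, x = βγ = β/√(1−β²).
Solving: β² = x²/(1+x²) = 3.22598/4.22598 = 0.763368, so β = 0.874.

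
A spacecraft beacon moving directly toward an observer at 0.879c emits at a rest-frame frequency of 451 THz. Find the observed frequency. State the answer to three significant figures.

1780 THz

Relativistic Doppler (source moving toward): f_obs = f_src · √((1+β)/(1−β)).
With β = 0.879: factor = √(1.879/0.121) = 3.9407.
f_obs = 451 × 3.9407 = 1780 THz.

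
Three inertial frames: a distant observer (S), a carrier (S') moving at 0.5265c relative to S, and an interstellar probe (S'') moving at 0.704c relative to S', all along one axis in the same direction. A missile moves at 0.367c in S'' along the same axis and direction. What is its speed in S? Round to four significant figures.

0.9513c

Apply u = (u'+v)/(1+u'v) twice. Missile in the carrier frame: (0.367+0.704)/(1+0.367·0.704) = 1.071/1.258368 = 0.8511c.
That velocity, transformed to the rest frame of a distant observer: (0.8511+0.5265)/(1+0.8511·0.5265) = 1.3776/1.44810415 = 0.95131c.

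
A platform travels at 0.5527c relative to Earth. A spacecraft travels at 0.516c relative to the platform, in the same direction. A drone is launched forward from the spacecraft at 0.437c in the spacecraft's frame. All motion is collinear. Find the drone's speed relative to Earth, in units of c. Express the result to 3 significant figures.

0.930c

Compose velocities in two stages. Stage 1 (into S'): u₁ = (0.437+0.516)/(1+0.437×0.516) = 0.77765.
Stage 2 (into S): u = (0.77765+0.5527)/(1+0.77765×0.5527) = 0.93044, so the speed is 0.930c.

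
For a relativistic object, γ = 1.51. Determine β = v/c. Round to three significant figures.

0.749

β = √(1 − 1/γ²) = √(1 − 1/2.2801) = √0.561423 = 0.749.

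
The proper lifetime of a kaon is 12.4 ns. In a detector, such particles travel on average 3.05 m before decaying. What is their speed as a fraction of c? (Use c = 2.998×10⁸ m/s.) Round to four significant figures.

d = βγcτ ⇒ βγ = d/(cτ) = 3.050 m / (3.71752 m) = 0.82044.
β = (βγ)/√(1+(βγ)²) = 0.82044/√1.673122 = 0.6343.

0.6343c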